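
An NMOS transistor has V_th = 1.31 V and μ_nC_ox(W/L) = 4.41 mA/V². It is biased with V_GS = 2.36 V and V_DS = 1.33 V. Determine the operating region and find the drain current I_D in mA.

Saturation; I_D = 2.43 mA

V_ov = V_GS − V_th = 2.36 − 1.31 = 1.05 V.
Since V_DS = 1.33 V ≥ V_ov = 1.05 V, the device is in saturation.
I_D = ½ k_n V_ov² = 0.5 × 4.41 × 1.05² = 2.43 mA.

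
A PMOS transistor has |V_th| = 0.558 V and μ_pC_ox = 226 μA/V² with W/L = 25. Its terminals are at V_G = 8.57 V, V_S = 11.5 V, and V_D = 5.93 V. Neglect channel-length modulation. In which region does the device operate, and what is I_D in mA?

V_SG = V_S − V_G = 11.5 − 8.57 = 2.93 V; V_SD = V_S − V_D = 11.5 − 5.93 = 5.57 V.
k_p = μ_pC_ox · (W/L) = 5.65 mA/V².
V_ov = V_SG − |V_th| = 2.93 − 0.558 = 2.37 V.
Since V_SD = 5.57 V ≥ V_ov = 2.37 V, the device is in saturation.
I_D = ½ k_p V_ov² = 0.5 × 5.65 × 2.37² = 15.9 mA.

Saturation; I_D = 15.9 mA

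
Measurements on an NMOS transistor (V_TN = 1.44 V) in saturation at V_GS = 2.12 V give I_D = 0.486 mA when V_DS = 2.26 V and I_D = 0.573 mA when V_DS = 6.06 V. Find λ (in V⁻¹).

With V_GS fixed, I_D ∝ (1 + λ V_DS) in saturation, so I_D2/I_D1 = (1 + λ V_DS2)/(1 + λ V_DS1).
0.573/0.486 = 1.179 = (1 + 6.06 λ)/(1 + 2.26 λ).
Solving: λ (I_D1 V_DS2 − I_D2 V_DS1) = I_D2 − I_D1, so λ = (0.573 − 0.486) / (0.486 × 6.06 − 0.573 × 2.26) = 0.087 / 1.65 = 0.0527 V⁻¹.

λ = 0.0527 V⁻¹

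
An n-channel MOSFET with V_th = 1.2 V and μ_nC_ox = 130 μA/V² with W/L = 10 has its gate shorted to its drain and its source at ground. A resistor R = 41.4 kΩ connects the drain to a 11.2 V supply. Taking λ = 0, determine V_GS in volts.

With gate tied to drain, V_GS = V_DS ≥ V_GS − V_th, so the device is in saturation.
k_n = μ_nC_ox · (W/L) = 1.3 mA/V².
KCL at the drain: ½ k_n (V_GS − V_th)² = (V_DD − V_GS)/R.
Let x = V_GS − 1.2. Then 26.9 x² + x − 10 = 0, giving x = 0.591 V (positive root), so V_GS = 1.79 V.
I_D = (V_DD − V_GS)/R = (11.2 − 1.79) / 41.4 = 0.227 mA.

V_GS = 1.79 V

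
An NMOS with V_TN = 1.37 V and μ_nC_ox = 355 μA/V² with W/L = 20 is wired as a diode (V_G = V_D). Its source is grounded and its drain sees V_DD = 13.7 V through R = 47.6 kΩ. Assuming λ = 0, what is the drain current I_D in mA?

I_D = 0.253 mA

With gate tied to drain, V_GS = V_DS ≥ V_GS − V_TN, so the device is in saturation.
k_n = μ_nC_ox · (W/L) = 7.1 mA/V².
KCL at the drain: ½ k_n (V_GS − V_TN)² = (V_DD − V_GS)/R.
Let x = V_GS − 1.37. Then 169 x² + x − 12.33 = 0, giving x = 0.267 V (positive root), so V_GS = 1.64 V.
I_D = (V_DD − V_GS)/R = (13.7 − 1.64) / 47.6 = 0.253 mA.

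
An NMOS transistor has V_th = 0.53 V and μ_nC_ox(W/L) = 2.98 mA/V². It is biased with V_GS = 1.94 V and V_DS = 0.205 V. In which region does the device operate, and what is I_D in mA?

V_ov = V_GS − V_th = 1.94 − 0.53 = 1.41 V.
Since V_DS = 0.205 V < V_ov = 1.41 V, the device is in the triode region.
I_D = k_n [V_ov · V_DS − ½ V_DS²] = 2.98 × [1.41 × 0.205 − 0.5 × 0.205²] = 0.799 mA.

Triode; I_D = 0.799 mA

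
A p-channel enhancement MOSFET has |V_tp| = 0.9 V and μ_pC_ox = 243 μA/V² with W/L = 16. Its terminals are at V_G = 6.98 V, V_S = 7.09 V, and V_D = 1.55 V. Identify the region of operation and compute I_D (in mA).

Cutoff; I_D = 0 mA

V_SG = V_S − V_G = 7.09 − 6.98 = 0.11 V; V_SD = V_S − V_D = 7.09 − 1.55 = 5.54 V.
V_SG = 0.11 V < |V_tp| = 0.9 V, so the transistor is in cutoff.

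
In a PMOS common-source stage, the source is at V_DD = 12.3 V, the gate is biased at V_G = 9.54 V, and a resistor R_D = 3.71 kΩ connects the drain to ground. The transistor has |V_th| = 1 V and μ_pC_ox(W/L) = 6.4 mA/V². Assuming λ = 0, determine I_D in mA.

V_SG = V_DD − V_G = 12.3 − 9.54 = 2.76 V, so V_ov = 2.76 − 1 = 1.76 V.
Assume saturation: I_D = ½ k_p V_ov² = 0.5 × 6.4 × 1.76² = 9.91 mA, giving V_SD = V_DD − I_D R_D = 12.3 − 9.91 × 3.71 = -24.5 V.
But -24.5 V < V_ov = 1.76 V, so the device is actually in triode.
In triode I_D = k_p[V_ov V_SD − ½ V_SD²] and I_D = (V_DD − V_SD)/R_D. Equating: 11.9 V_SD² − 42.79 V_SD + 12.3 = 0, giving V_SD = 0.315 V (the root below V_ov).
I_D = (12.3 − 0.315) / 3.71 = 3.23 mA.

I_D = 3.23 mA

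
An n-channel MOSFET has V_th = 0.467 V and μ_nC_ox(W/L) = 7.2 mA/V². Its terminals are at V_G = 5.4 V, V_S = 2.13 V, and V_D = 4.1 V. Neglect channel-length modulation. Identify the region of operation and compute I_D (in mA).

Triode; I_D = 25.8 mA

V_GS = V_G − V_S = 5.4 − 2.13 = 3.27 V; V_DS = V_D − V_S = 4.1 − 2.13 = 1.97 V.
V_ov = V_GS − V_th = 3.27 − 0.467 = 2.8 V.
Since V_DS = 1.97 V < V_ov = 2.8 V, the device is in the triode region.
I_D = k_n [V_ov · V_DS − ½ V_DS²] = 7.2 × [2.8 × 1.97 − 0.5 × 1.97²] = 25.8 mA.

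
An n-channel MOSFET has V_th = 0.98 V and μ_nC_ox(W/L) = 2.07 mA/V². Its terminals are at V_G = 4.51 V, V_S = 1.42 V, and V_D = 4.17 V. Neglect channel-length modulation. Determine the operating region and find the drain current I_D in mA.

Saturation; I_D = 4.61 mA

V_GS = V_G − V_S = 4.51 − 1.42 = 3.09 V; V_DS = V_D − V_S = 4.17 − 1.42 = 2.75 V.
V_ov = V_GS − V_th = 3.09 − 0.98 = 2.11 V.
Since V_DS = 2.75 V ≥ V_ov = 2.11 V, the device is in saturation.
I_D = ½ k_n V_ov² = 0.5 × 2.07 × 2.11² = 4.61 mA.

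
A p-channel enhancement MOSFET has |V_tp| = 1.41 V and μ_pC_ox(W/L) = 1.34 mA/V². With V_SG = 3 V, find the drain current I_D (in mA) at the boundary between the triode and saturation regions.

I_D = 1.69 mA

At the boundary V_SD = V_ov = V_SG − |V_tp| = 3 − 1.41 = 1.59 V.
I_D = ½ k_p V_ov² = 0.5 × 1.34 × 1.59² = 1.69 mA.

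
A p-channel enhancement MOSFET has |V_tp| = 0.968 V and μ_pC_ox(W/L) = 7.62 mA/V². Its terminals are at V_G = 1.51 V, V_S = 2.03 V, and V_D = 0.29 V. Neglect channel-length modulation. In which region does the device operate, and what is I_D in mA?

V_SG = V_S − V_G = 2.03 − 1.51 = 0.52 V; V_SD = V_S − V_D = 2.03 − 0.29 = 1.74 V.
V_SG = 0.52 V < |V_tp| = 0.968 V, so the transistor is in cutoff.

Cutoff; I_D = 0 mA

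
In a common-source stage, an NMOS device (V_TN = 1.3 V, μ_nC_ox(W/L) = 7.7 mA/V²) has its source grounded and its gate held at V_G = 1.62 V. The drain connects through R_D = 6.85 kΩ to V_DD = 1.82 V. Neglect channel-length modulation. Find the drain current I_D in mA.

I_D = 0.247 mA

V_GS = V_G = 1.62 V, so V_ov = 1.62 − 1.3 = 0.32 V.
Assume saturation: I_D = ½ k_n V_ov² = 0.5 × 7.7 × 0.32² = 0.394 mA, giving V_DS = V_DD − I_D R_D = 1.82 − 0.394 × 6.85 = -0.881 V.
But -0.881 V < V_ov = 0.32 V, so the device is actually in triode.
In triode I_D = k_n[V_ov V_DS − ½ V_DS²] and I_D = (V_DD − V_DS)/R_D. Equating: 26.4 V_DS² − 17.88 V_DS + 1.82 = 0, giving V_DS = 0.125 V (the root below V_ov).
I_D = (1.82 − 0.125) / 6.85 = 0.247 mA.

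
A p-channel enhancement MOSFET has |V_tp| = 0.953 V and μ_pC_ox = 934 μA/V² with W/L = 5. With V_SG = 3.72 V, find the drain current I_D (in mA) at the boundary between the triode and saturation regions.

I_D = 17.9 mA

At the boundary V_SD = V_ov = V_SG − |V_tp| = 3.72 − 0.953 = 2.77 V.
k_p = μ_pC_ox · (W/L) = 4.67 mA/V².
I_D = ½ k_p V_ov² = 0.5 × 4.67 × 2.77² = 17.9 mA.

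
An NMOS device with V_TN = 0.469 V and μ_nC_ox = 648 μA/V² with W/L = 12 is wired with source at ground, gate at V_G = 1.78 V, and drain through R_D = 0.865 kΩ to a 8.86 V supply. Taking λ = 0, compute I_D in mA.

I_D = 6.68 mA

V_GS = V_G = 1.78 V, so V_ov = 1.78 − 0.469 = 1.31 V.
k_n = μ_nC_ox · (W/L) = 7.776 mA/V².
Assume saturation: I_D = ½ k_n V_ov² = 0.5 × 7.776 × 1.31² = 6.68 mA, giving V_DS = V_DD − I_D R_D = 8.86 − 6.68 × 0.865 = 3.08 V.
V_DS = 3.08 V ≥ V_ov = 1.31 V, confirming saturation.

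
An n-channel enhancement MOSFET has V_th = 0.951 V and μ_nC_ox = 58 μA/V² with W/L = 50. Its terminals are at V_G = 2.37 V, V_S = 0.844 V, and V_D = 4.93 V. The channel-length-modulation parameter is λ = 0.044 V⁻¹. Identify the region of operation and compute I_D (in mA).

V_GS = V_G − V_S = 2.37 − 0.844 = 1.53 V; V_DS = V_D − V_S = 4.93 − 0.844 = 4.09 V.
k_n = μ_nC_ox · (W/L) = 2.9 mA/V².
V_ov = V_GS − V_th = 1.53 − 0.951 = 0.575 V.
Since V_DS = 4.09 V ≥ V_ov = 0.575 V, the device is in saturation.
I_D = ½ k_n V_ov² (1 + λ V_DS) = 0.5 × 2.9 × 0.575² × (1 + 0.044 × 4.09) = 0.566 mA.

Saturation; I_D = 0.566 mA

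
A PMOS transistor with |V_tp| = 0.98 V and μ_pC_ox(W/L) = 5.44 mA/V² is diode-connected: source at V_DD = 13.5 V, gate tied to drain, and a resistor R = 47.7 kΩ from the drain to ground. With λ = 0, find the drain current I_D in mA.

With gate tied to drain, V_SG = V_SD ≥ V_SG − |V_tp|, so the device is in saturation.
KCL at the drain: ½ k_p (V_SG − |V_tp|)² = (V_DD − V_SG)/R.
Let x = V_SG − 0.98. Then 130 x² + x − 12.52 = 0, giving x = 0.307 V (positive root), so V_SG = 1.29 V.
I_D = (V_DD − V_SG)/R = (13.5 − 1.29) / 47.7 = 0.256 mA.

I_D = 0.256 mA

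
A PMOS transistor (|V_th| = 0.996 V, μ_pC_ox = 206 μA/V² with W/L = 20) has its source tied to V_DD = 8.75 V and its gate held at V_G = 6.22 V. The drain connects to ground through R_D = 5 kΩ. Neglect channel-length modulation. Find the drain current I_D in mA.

V_SG = V_DD − V_G = 8.75 − 6.22 = 2.53 V, so V_ov = 2.53 − 0.996 = 1.53 V.
k_p = μ_pC_ox · (W/L) = 4.12 mA/V².
Assume saturation: I_D = ½ k_p V_ov² = 0.5 × 4.12 × 1.53² = 4.85 mA, giving V_SD = V_DD − I_D R_D = 8.75 − 4.85 × 5 = -15.5 V.
But -15.5 V < V_ov = 1.53 V, so the device is actually in triode.
In triode I_D = k_p[V_ov V_SD − ½ V_SD²] and I_D = (V_DD − V_SD)/R_D. Equating: 10.3 V_SD² − 32.6 V_SD + 8.75 = 0, giving V_SD = 0.296 V (the root below V_ov).
I_D = (8.75 − 0.296) / 5 = 1.69 mA.

I_D = 1.69 mA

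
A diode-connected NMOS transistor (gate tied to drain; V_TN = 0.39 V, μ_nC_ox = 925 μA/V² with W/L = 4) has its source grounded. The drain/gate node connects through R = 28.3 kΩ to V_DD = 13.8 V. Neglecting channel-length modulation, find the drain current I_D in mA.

I_D = 0.456 mA

With gate tied to drain, V_GS = V_DS ≥ V_GS − V_TN, so the device is in saturation.
k_n = μ_nC_ox · (W/L) = 3.7 mA/V².
KCL at the drain: ½ k_n (V_GS − V_TN)² = (V_DD − V_GS)/R.
Let x = V_GS − 0.39. Then 52.4 x² + x − 13.41 = 0, giving x = 0.497 V (positive root), so V_GS = 0.887 V.
I_D = (V_DD − V_GS)/R = (13.8 − 0.887) / 28.3 = 0.456 mA.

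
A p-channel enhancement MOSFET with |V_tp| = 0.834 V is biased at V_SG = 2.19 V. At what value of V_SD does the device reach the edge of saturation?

V_SD,sat = 1.36 V

The boundary between triode and saturation is V_SD = V_SG − |V_tp| = V_ov.
V_ov = 2.19 − 0.834 = 1.36 V.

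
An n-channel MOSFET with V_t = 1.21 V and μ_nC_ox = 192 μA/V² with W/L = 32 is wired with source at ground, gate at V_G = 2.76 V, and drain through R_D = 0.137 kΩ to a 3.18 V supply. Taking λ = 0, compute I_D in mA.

I_D = 7.38 mA

V_GS = V_G = 2.76 V, so V_ov = 2.76 − 1.21 = 1.55 V.
k_n = μ_nC_ox · (W/L) = 6.144 mA/V².
Assume saturation: I_D = ½ k_n V_ov² = 0.5 × 6.144 × 1.55² = 7.38 mA, giving V_DS = V_DD − I_D R_D = 3.18 − 7.38 × 0.137 = 2.17 V.
V_DS = 2.17 V ≥ V_ov = 1.55 V, confirming saturation.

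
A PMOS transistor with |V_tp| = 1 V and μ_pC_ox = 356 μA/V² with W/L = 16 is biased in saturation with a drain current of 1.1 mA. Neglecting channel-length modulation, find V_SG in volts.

V_SG = 1.62 V

k_p = μ_pC_ox · (W/L) = 5.696 mA/V².
In saturation I_D = ½ k_p (V_SG − |V_tp|)², so V_SG − |V_tp| = √(2 I_D / k_p) = √(2 × 1.1 / 5.696) = 0.621 V.
V_SG = 1 + 0.621 = 1.62 V.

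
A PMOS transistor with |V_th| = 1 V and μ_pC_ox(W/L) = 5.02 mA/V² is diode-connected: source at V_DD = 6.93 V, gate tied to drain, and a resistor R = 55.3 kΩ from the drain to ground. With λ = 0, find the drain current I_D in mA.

With gate tied to drain, V_SG = V_SD ≥ V_SG − |V_th|, so the device is in saturation.
KCL at the drain: ½ k_p (V_SG − |V_th|)² = (V_DD − V_SG)/R.
Let x = V_SG − 1. Then 139 x² + x − 5.93 = 0, giving x = 0.203 V (positive root), so V_SG = 1.2 V.
I_D = (V_DD − V_SG)/R = (6.93 − 1.2) / 55.3 = 0.104 mA.

I_D = 0.104 mA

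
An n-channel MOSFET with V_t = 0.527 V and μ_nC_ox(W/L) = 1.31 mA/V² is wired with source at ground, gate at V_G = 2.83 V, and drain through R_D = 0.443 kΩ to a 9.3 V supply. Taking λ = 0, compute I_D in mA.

V_GS = V_G = 2.83 V, so V_ov = 2.83 − 0.527 = 2.3 V.
Assume saturation: I_D = ½ k_n V_ov² = 0.5 × 1.31 × 2.3² = 3.47 mA, giving V_DS = V_DD − I_D R_D = 9.3 − 3.47 × 0.443 = 7.76 V.
V_DS = 7.76 V ≥ V_ov = 2.3 V, confirming saturation.

I_D = 3.47 mA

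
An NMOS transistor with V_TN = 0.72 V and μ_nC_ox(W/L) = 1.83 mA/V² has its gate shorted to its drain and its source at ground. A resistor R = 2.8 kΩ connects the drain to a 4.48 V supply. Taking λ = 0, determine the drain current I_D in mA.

I_D = 0.974 mA

With gate tied to drain, V_GS = V_DS ≥ V_GS − V_TN, so the device is in saturation.
KCL at the drain: ½ k_n (V_GS − V_TN)² = (V_DD − V_GS)/R.
Let x = V_GS − 0.72. Then 2.56 x² + x − 3.76 = 0, giving x = 1.03 V (positive root), so V_GS = 1.75 V.
I_D = (V_DD − V_GS)/R = (4.48 − 1.75) / 2.8 = 0.974 mA.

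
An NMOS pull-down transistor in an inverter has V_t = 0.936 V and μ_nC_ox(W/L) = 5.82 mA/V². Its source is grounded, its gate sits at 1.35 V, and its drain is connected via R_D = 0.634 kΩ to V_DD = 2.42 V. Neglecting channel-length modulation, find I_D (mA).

I_D = 0.499 mA

V_GS = V_G = 1.35 V, so V_ov = 1.35 − 0.936 = 0.414 V.
Assume saturation: I_D = ½ k_n V_ov² = 0.5 × 5.82 × 0.414² = 0.499 mA, giving V_DS = V_DD − I_D R_D = 2.42 − 0.499 × 0.634 = 2.1 V.
V_DS = 2.1 V ≥ V_ov = 0.414 V, confirming saturation.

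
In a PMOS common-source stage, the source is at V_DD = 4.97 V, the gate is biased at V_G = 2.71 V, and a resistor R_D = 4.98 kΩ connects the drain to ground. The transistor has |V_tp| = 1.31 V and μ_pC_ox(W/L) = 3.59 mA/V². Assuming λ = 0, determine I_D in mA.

I_D = 0.932 mA

V_SG = V_DD − V_G = 4.97 − 2.71 = 2.26 V, so V_ov = 2.26 − 1.31 = 0.95 V.
Assume saturation: I_D = ½ k_p V_ov² = 0.5 × 3.59 × 0.95² = 1.62 mA, giving V_SD = V_DD − I_D R_D = 4.97 − 1.62 × 4.98 = -3.1 V.
But -3.1 V < V_ov = 0.95 V, so the device is actually in triode.
In triode I_D = k_p[V_ov V_SD − ½ V_SD²] and I_D = (V_DD − V_SD)/R_D. Equating: 8.94 V_SD² − 17.98 V_SD + 4.97 = 0, giving V_SD = 0.331 V (the root below V_ov).
I_D = (4.97 − 0.331) / 4.98 = 0.932 mA.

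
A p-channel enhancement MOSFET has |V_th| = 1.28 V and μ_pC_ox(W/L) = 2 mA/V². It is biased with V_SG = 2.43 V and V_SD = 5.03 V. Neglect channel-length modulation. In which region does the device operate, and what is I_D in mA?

V_ov = V_SG − |V_th| = 2.43 − 1.28 = 1.15 V.
Since V_SD = 5.03 V ≥ V_ov = 1.15 V, the device is in saturation.
I_D = ½ k_p V_ov² = 0.5 × 2 × 1.15² = 1.32 mA.

Saturation; I_D = 1.32 mA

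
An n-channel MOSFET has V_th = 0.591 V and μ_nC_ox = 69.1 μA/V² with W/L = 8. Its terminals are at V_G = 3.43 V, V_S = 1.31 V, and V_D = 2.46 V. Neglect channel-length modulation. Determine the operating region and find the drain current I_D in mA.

V_GS = V_G − V_S = 3.43 − 1.31 = 2.12 V; V_DS = V_D − V_S = 2.46 − 1.31 = 1.15 V.
k_n = μ_nC_ox · (W/L) = 0.5528 mA/V².
V_ov = V_GS − V_th = 2.12 − 0.591 = 1.53 V.
Since V_DS = 1.15 V < V_ov = 1.53 V, the device is in the triode region.
I_D = k_n [V_ov · V_DS − ½ V_DS²] = 0.5528 × [1.53 × 1.15 − 0.5 × 1.15²] = 0.606 mA.

Triode; I_D = 0.606 mA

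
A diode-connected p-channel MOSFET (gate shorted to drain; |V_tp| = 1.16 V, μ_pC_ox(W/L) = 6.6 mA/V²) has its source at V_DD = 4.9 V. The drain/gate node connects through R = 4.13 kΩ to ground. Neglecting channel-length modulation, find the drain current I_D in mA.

With gate tied to drain, V_SG = V_SD ≥ V_SG − |V_tp|, so the device is in saturation.
KCL at the drain: ½ k_p (V_SG − |V_tp|)² = (V_DD − V_SG)/R.
Let x = V_SG − 1.16. Then 13.6 x² + x − 3.74 = 0, giving x = 0.488 V (positive root), so V_SG = 1.65 V.
I_D = (V_DD − V_SG)/R = (4.9 − 1.65) / 4.13 = 0.787 mA.

I_D = 0.787 mA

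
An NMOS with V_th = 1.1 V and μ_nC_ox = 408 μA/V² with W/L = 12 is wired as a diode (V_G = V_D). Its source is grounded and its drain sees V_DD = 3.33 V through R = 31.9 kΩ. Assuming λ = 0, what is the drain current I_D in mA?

I_D = 0.0648 mA

With gate tied to drain, V_GS = V_DS ≥ V_GS − V_th, so the device is in saturation.
k_n = μ_nC_ox · (W/L) = 4.896 mA/V².
KCL at the drain: ½ k_n (V_GS − V_th)² = (V_DD − V_GS)/R.
Let x = V_GS − 1.1. Then 78.1 x² + x − 2.23 = 0, giving x = 0.163 V (positive root), so V_GS = 1.26 V.
I_D = (V_DD − V_GS)/R = (3.33 − 1.26) / 31.9 = 0.0648 mA.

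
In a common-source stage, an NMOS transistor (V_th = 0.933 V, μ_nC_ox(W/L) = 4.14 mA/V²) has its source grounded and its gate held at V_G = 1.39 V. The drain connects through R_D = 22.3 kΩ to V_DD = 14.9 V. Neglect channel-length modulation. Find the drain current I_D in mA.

I_D = 0.432 mA

V_GS = V_G = 1.39 V, so V_ov = 1.39 − 0.933 = 0.457 V.
Assume saturation: I_D = ½ k_n V_ov² = 0.5 × 4.14 × 0.457² = 0.432 mA, giving V_DS = V_DD − I_D R_D = 14.9 − 0.432 × 22.3 = 5.26 V.
V_DS = 5.26 V ≥ V_ov = 0.457 V, confirming saturation.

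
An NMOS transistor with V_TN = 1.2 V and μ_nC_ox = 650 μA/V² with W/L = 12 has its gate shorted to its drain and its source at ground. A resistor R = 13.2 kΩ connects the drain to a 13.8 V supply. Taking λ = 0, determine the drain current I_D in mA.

I_D = 0.918 mA

With gate tied to drain, V_GS = V_DS ≥ V_GS − V_TN, so the device is in saturation.
k_n = μ_nC_ox · (W/L) = 7.8 mA/V².
KCL at the drain: ½ k_n (V_GS − V_TN)² = (V_DD − V_GS)/R.
Let x = V_GS − 1.2. Then 51.5 x² + x − 12.6 = 0, giving x = 0.485 V (positive root), so V_GS = 1.69 V.
I_D = (V_DD − V_GS)/R = (13.8 − 1.69) / 13.2 = 0.918 mA.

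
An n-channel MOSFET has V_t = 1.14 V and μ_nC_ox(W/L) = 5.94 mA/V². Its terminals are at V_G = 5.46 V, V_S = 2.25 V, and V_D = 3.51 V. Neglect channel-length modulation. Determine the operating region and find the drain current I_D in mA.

Triode; I_D = 10.8 mA

V_GS = V_G − V_S = 5.46 − 2.25 = 3.21 V; V_DS = V_D − V_S = 3.51 − 2.25 = 1.26 V.
V_ov = V_GS − V_t = 3.21 − 1.14 = 2.07 V.
Since V_DS = 1.26 V < V_ov = 2.07 V, the device is in the triode region.
I_D = k_n [V_ov · V_DS − ½ V_DS²] = 5.94 × [2.07 × 1.26 − 0.5 × 1.26²] = 10.8 mA.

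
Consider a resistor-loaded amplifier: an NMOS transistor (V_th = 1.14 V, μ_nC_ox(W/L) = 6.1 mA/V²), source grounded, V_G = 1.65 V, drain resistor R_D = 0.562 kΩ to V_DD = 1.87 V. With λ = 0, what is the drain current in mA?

V_GS = V_G = 1.65 V, so V_ov = 1.65 − 1.14 = 0.51 V.
Assume saturation: I_D = ½ k_n V_ov² = 0.5 × 6.1 × 0.51² = 0.793 mA, giving V_DS = V_DD − I_D R_D = 1.87 − 0.793 × 0.562 = 1.42 V.
V_DS = 1.42 V ≥ V_ov = 0.51 V, confirming saturation.

I_D = 0.793 mA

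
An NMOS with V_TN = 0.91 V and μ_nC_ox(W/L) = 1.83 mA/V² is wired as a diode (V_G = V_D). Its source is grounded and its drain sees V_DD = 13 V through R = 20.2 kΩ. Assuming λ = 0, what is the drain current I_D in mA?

I_D = 0.560 mA

With gate tied to drain, V_GS = V_DS ≥ V_GS − V_TN, so the device is in saturation.
KCL at the drain: ½ k_n (V_GS − V_TN)² = (V_DD − V_GS)/R.
Let x = V_GS − 0.91. Then 18.5 x² + x − 12.09 = 0, giving x = 0.782 V (positive root), so V_GS = 1.69 V.
I_D = (V_DD − V_GS)/R = (13 − 1.69) / 20.2 = 0.56 mA.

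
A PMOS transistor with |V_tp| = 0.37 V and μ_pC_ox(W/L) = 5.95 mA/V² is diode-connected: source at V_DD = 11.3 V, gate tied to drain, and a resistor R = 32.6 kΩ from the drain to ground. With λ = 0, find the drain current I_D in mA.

I_D = 0.325 mA

With gate tied to drain, V_SG = V_SD ≥ V_SG − |V_tp|, so the device is in saturation.
KCL at the drain: ½ k_p (V_SG − |V_tp|)² = (V_DD − V_SG)/R.
Let x = V_SG − 0.37. Then 97 x² + x − 10.93 = 0, giving x = 0.331 V (positive root), so V_SG = 0.701 V.
I_D = (V_DD − V_SG)/R = (11.3 − 0.701) / 32.6 = 0.325 mA.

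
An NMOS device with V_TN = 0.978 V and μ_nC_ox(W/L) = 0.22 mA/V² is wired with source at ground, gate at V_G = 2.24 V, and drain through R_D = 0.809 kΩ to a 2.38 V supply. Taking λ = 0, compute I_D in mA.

V_GS = V_G = 2.24 V, so V_ov = 2.24 − 0.978 = 1.26 V.
Assume saturation: I_D = ½ k_n V_ov² = 0.5 × 0.22 × 1.26² = 0.175 mA, giving V_DS = V_DD − I_D R_D = 2.38 − 0.175 × 0.809 = 2.24 V.
V_DS = 2.24 V ≥ V_ov = 1.26 V, confirming saturation.

I_D = 0.175 mA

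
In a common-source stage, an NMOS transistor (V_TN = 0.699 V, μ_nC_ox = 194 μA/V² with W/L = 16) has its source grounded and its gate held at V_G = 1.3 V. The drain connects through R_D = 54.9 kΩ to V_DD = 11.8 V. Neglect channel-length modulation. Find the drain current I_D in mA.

V_GS = V_G = 1.3 V, so V_ov = 1.3 − 0.699 = 0.601 V.
k_n = μ_nC_ox · (W/L) = 3.104 mA/V².
Assume saturation: I_D = ½ k_n V_ov² = 0.5 × 3.104 × 0.601² = 0.561 mA, giving V_DS = V_DD − I_D R_D = 11.8 − 0.561 × 54.9 = -19 V.
But -19 V < V_ov = 0.601 V, so the device is actually in triode.
In triode I_D = k_n[V_ov V_DS − ½ V_DS²] and I_D = (V_DD − V_DS)/R_D. Equating: 85.2 V_DS² − 103.4 V_DS + 11.8 = 0, giving V_DS = 0.127 V (the root below V_ov).
I_D = (11.8 − 0.127) / 54.9 = 0.213 mA.

I_D = 0.213 mA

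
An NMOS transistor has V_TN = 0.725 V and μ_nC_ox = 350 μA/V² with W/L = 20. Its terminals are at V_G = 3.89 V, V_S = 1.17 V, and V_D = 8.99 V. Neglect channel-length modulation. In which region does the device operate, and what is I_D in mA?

Saturation; I_D = 13.9 mA

V_GS = V_G − V_S = 3.89 − 1.17 = 2.72 V; V_DS = V_D − V_S = 8.99 − 1.17 = 7.82 V.
k_n = μ_nC_ox · (W/L) = 7 mA/V².
V_ov = V_GS − V_TN = 2.72 − 0.725 = 2 V.
Since V_DS = 7.82 V ≥ V_ov = 2 V, the device is in saturation.
I_D = ½ k_n V_ov² = 0.5 × 7 × 2² = 13.9 mA.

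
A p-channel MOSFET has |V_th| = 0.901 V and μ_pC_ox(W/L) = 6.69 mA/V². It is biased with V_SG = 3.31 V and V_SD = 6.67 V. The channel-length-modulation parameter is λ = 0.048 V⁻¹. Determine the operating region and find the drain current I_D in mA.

V_ov = V_SG − |V_th| = 3.31 − 0.901 = 2.41 V.
Since V_SD = 6.67 V ≥ V_ov = 2.41 V, the device is in saturation.
I_D = ½ k_p V_ov² (1 + λ V_SD) = 0.5 × 6.69 × 2.41² × (1 + 0.048 × 6.67) = 25.6 mA.

Saturation; I_D = 25.6 mA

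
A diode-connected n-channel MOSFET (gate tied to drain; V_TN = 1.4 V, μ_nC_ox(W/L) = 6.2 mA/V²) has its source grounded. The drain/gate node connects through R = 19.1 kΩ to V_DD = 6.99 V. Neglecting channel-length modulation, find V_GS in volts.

With gate tied to drain, V_GS = V_DS ≥ V_GS − V_TN, so the device is in saturation.
KCL at the drain: ½ k_n (V_GS − V_TN)² = (V_DD − V_GS)/R.
Let x = V_GS − 1.4. Then 59.2 x² + x − 5.59 = 0, giving x = 0.299 V (positive root), so V_GS = 1.7 V.
I_D = (V_DD − V_GS)/R = (6.99 − 1.7) / 19.1 = 0.277 mA.

V_GS = 1.70 V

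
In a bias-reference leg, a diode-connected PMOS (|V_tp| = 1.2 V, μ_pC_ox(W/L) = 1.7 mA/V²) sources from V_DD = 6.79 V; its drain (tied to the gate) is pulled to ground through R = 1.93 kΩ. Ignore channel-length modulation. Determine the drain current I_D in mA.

I_D = 2.08 mA

With gate tied to drain, V_SG = V_SD ≥ V_SG − |V_tp|, so the device is in saturation.
KCL at the drain: ½ k_p (V_SG − |V_tp|)² = (V_DD − V_SG)/R.
Let x = V_SG − 1.2. Then 1.64 x² + x − 5.59 = 0, giving x = 1.57 V (positive root), so V_SG = 2.77 V.
I_D = (V_DD − V_SG)/R = (6.79 − 2.77) / 1.93 = 2.08 mA.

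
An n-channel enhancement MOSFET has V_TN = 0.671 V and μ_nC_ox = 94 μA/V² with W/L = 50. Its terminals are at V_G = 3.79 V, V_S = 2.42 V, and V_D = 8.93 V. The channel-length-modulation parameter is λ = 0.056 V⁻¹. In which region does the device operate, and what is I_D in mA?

Saturation; I_D = 1.57 mA

V_GS = V_G − V_S = 3.79 − 2.42 = 1.37 V; V_DS = V_D − V_S = 8.93 − 2.42 = 6.51 V.
k_n = μ_nC_ox · (W/L) = 4.7 mA/V².
V_ov = V_GS − V_TN = 1.37 − 0.671 = 0.699 V.
Since V_DS = 6.51 V ≥ V_ov = 0.699 V, the device is in saturation.
I_D = ½ k_n V_ov² (1 + λ V_DS) = 0.5 × 4.7 × 0.699² × (1 + 0.056 × 6.51) = 1.57 mA.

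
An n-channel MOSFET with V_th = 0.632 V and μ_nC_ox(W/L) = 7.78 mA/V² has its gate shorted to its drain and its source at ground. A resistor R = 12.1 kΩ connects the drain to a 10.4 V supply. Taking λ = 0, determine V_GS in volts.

With gate tied to drain, V_GS = V_DS ≥ V_GS − V_th, so the device is in saturation.
KCL at the drain: ½ k_n (V_GS − V_th)² = (V_DD − V_GS)/R.
Let x = V_GS − 0.632. Then 47.1 x² + x − 9.768 = 0, giving x = 0.445 V (positive root), so V_GS = 1.08 V.
I_D = (V_DD − V_GS)/R = (10.4 − 1.08) / 12.1 = 0.77 mA.

V_GS = 1.08 V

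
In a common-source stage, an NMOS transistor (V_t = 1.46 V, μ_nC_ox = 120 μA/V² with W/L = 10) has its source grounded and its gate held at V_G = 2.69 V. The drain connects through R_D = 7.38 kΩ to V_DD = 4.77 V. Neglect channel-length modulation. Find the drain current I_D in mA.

V_GS = V_G = 2.69 V, so V_ov = 2.69 − 1.46 = 1.23 V.
k_n = μ_nC_ox · (W/L) = 1.2 mA/V².
Assume saturation: I_D = ½ k_n V_ov² = 0.5 × 1.2 × 1.23² = 0.908 mA, giving V_DS = V_DD − I_D R_D = 4.77 − 0.908 × 7.38 = -1.93 V.
But -1.93 V < V_ov = 1.23 V, so the device is actually in triode.
In triode I_D = k_n[V_ov V_DS − ½ V_DS²] and I_D = (V_DD − V_DS)/R_D. Equating: 4.43 V_DS² − 11.89 V_DS + 4.77 = 0, giving V_DS = 0.491 V (the root below V_ov).
I_D = (4.77 − 0.491) / 7.38 = 0.58 mA.

I_D = 0.580 mA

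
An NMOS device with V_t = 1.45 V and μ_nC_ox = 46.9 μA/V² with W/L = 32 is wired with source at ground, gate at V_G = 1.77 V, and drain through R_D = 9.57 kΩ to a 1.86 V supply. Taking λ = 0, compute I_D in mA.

V_GS = V_G = 1.77 V, so V_ov = 1.77 − 1.45 = 0.32 V.
k_n = μ_nC_ox · (W/L) = 1.501 mA/V².
Assume saturation: I_D = ½ k_n V_ov² = 0.5 × 1.501 × 0.32² = 0.0768 mA, giving V_DS = V_DD − I_D R_D = 1.86 − 0.0768 × 9.57 = 1.12 V.
V_DS = 1.12 V ≥ V_ov = 0.32 V, confirming saturation.

I_D = 0.0768 mA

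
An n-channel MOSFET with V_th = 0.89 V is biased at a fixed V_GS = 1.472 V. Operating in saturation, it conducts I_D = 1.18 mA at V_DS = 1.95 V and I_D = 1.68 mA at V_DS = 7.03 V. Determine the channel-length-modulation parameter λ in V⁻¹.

With V_GS fixed, I_D ∝ (1 + λ V_DS) in saturation, so I_D2/I_D1 = (1 + λ V_DS2)/(1 + λ V_DS1).
1.68/1.18 = 1.424 = (1 + 7.03 λ)/(1 + 1.95 λ).
Solving: λ (I_D1 V_DS2 − I_D2 V_DS1) = I_D2 − I_D1, so λ = (1.68 − 1.18) / (1.18 × 7.03 − 1.68 × 1.95) = 0.5 / 5.02 = 0.0996 V⁻¹.

λ = 0.0996 V⁻¹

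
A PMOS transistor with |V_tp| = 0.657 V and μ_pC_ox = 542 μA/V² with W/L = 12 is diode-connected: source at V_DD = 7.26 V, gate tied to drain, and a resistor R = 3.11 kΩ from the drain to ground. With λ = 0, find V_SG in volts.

With gate tied to drain, V_SG = V_SD ≥ V_SG − |V_tp|, so the device is in saturation.
k_p = μ_pC_ox · (W/L) = 6.504 mA/V².
KCL at the drain: ½ k_p (V_SG − |V_tp|)² = (V_DD − V_SG)/R.
Let x = V_SG − 0.657. Then 10.1 x² + x − 6.603 = 0, giving x = 0.76 V (positive root), so V_SG = 1.42 V.
I_D = (V_DD − V_SG)/R = (7.26 − 1.42) / 3.11 = 1.88 mA.

V_SG = 1.42 V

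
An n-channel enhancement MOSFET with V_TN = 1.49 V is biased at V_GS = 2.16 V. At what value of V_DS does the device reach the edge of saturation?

The boundary between triode and saturation is V_DS = V_GS − V_TN = V_ov.
V_ov = 2.16 − 1.49 = 0.67 V.

V_DS,sat = 0.670 V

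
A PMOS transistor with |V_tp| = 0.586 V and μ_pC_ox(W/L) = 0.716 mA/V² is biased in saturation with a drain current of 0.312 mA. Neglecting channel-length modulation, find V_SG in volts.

In saturation I_D = ½ k_p (V_SG − |V_tp|)², so V_SG − |V_tp| = √(2 I_D / k_p) = √(2 × 0.312 / 0.716) = 0.934 V.
V_SG = 0.586 + 0.934 = 1.52 V.

V_SG = 1.52 V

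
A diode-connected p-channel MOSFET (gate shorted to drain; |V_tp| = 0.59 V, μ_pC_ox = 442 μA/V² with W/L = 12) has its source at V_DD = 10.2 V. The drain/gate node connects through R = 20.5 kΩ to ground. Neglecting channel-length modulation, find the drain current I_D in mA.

I_D = 0.449 mA

With gate tied to drain, V_SG = V_SD ≥ V_SG − |V_tp|, so the device is in saturation.
k_p = μ_pC_ox · (W/L) = 5.304 mA/V².
KCL at the drain: ½ k_p (V_SG − |V_tp|)² = (V_DD − V_SG)/R.
Let x = V_SG − 0.59. Then 54.4 x² + x − 9.61 = 0, giving x = 0.411 V (positive root), so V_SG = 1 V.
I_D = (V_DD − V_SG)/R = (10.2 − 1) / 20.5 = 0.449 mA.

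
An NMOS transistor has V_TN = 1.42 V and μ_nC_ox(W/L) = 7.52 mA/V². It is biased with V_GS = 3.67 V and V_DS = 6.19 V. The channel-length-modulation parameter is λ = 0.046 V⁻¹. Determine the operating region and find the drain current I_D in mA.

Saturation; I_D = 24.5 mA

V_ov = V_GS − V_TN = 3.67 − 1.42 = 2.25 V.
Since V_DS = 6.19 V ≥ V_ov = 2.25 V, the device is in saturation.
I_D = ½ k_n V_ov² (1 + λ V_DS) = 0.5 × 7.52 × 2.25² × (1 + 0.046 × 6.19) = 24.5 mA.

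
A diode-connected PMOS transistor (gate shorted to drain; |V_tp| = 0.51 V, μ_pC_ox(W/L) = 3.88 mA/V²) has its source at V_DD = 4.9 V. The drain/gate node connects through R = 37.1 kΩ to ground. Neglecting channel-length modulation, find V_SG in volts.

V_SG = 0.750 V

With gate tied to drain, V_SG = V_SD ≥ V_SG − |V_tp|, so the device is in saturation.
KCL at the drain: ½ k_p (V_SG − |V_tp|)² = (V_DD − V_SG)/R.
Let x = V_SG − 0.51. Then 72 x² + x − 4.39 = 0, giving x = 0.24 V (positive root), so V_SG = 0.75 V.
I_D = (V_DD − V_SG)/R = (4.9 − 0.75) / 37.1 = 0.112 mA.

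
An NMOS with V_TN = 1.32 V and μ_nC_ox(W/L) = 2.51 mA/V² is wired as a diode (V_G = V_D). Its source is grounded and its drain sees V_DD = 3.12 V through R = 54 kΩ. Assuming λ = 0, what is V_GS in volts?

V_GS = 1.48 V

With gate tied to drain, V_GS = V_DS ≥ V_GS − V_TN, so the device is in saturation.
KCL at the drain: ½ k_n (V_GS − V_TN)² = (V_DD − V_GS)/R.
Let x = V_GS − 1.32. Then 67.8 x² + x − 1.8 = 0, giving x = 0.156 V (positive root), so V_GS = 1.48 V.
I_D = (V_DD − V_GS)/R = (3.12 − 1.48) / 54 = 0.0304 mA.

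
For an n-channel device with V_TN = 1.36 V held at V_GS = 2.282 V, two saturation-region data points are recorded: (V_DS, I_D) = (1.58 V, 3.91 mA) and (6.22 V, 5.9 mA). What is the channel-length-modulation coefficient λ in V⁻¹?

With V_GS fixed, I_D ∝ (1 + λ V_DS) in saturation, so I_D2/I_D1 = (1 + λ V_DS2)/(1 + λ V_DS1).
5.9/3.91 = 1.509 = (1 + 6.22 λ)/(1 + 1.58 λ).
Solving: λ (I_D1 V_DS2 − I_D2 V_DS1) = I_D2 − I_D1, so λ = (5.9 − 3.91) / (3.91 × 6.22 − 5.9 × 1.58) = 1.99 / 15 = 0.133 V⁻¹.

λ = 0.133 V⁻¹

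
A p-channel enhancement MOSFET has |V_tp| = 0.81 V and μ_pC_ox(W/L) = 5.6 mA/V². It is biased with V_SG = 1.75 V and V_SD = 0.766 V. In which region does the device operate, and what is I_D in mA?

V_ov = V_SG − |V_tp| = 1.75 − 0.81 = 0.94 V.
Since V_SD = 0.766 V < V_ov = 0.94 V, the device is in the triode region.
I_D = k_p [V_ov · V_SD − ½ V_SD²] = 5.6 × [0.94 × 0.766 − 0.5 × 0.766²] = 2.39 mA.

Triode; I_D = 2.39 mA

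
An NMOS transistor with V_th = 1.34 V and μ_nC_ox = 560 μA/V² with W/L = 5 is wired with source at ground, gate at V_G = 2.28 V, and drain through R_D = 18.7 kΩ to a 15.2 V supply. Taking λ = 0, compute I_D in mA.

I_D = 0.793 mA

V_GS = V_G = 2.28 V, so V_ov = 2.28 − 1.34 = 0.94 V.
k_n = μ_nC_ox · (W/L) = 2.8 mA/V².
Assume saturation: I_D = ½ k_n V_ov² = 0.5 × 2.8 × 0.94² = 1.24 mA, giving V_DS = V_DD − I_D R_D = 15.2 − 1.24 × 18.7 = -7.93 V.
But -7.93 V < V_ov = 0.94 V, so the device is actually in triode.
In triode I_D = k_n[V_ov V_DS − ½ V_DS²] and I_D = (V_DD − V_DS)/R_D. Equating: 26.2 V_DS² − 50.22 V_DS + 15.2 = 0, giving V_DS = 0.377 V (the root below V_ov).
I_D = (15.2 − 0.377) / 18.7 = 0.793 mA.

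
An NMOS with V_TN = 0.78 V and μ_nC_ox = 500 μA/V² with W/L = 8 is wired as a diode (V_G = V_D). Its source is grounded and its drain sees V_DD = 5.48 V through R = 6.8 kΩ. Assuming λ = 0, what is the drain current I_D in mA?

I_D = 0.610 mA

With gate tied to drain, V_GS = V_DS ≥ V_GS − V_TN, so the device is in saturation.
k_n = μ_nC_ox · (W/L) = 4 mA/V².
KCL at the drain: ½ k_n (V_GS − V_TN)² = (V_DD − V_GS)/R.
Let x = V_GS − 0.78. Then 13.6 x² + x − 4.7 = 0, giving x = 0.552 V (positive root), so V_GS = 1.33 V.
I_D = (V_DD − V_GS)/R = (5.48 − 1.33) / 6.8 = 0.61 mA.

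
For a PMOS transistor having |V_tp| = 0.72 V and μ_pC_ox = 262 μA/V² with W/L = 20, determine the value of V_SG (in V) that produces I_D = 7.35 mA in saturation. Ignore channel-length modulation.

V_SG = 2.39 V

k_p = μ_pC_ox · (W/L) = 5.24 mA/V².
In saturation I_D = ½ k_p (V_SG − |V_tp|)², so V_SG − |V_tp| = √(2 I_D / k_p) = √(2 × 7.35 / 5.24) = 1.67 V.
V_SG = 0.72 + 1.67 = 2.39 V.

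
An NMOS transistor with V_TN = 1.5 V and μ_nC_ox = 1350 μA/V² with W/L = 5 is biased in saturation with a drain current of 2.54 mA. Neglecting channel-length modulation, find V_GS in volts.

k_n = μ_nC_ox · (W/L) = 6.75 mA/V².
In saturation I_D = ½ k_n (V_GS − V_TN)², so V_GS − V_TN = √(2 I_D / k_n) = √(2 × 2.54 / 6.75) = 0.868 V.
V_GS = 1.5 + 0.868 = 2.37 V.

V_GS = 2.37 V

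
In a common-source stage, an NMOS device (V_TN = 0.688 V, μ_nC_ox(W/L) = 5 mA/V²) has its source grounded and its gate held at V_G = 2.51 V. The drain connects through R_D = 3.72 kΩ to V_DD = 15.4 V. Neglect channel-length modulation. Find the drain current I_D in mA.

I_D = 4.00 mA

V_GS = V_G = 2.51 V, so V_ov = 2.51 − 0.688 = 1.82 V.
Assume saturation: I_D = ½ k_n V_ov² = 0.5 × 5 × 1.82² = 8.3 mA, giving V_DS = V_DD − I_D R_D = 15.4 − 8.3 × 3.72 = -15.5 V.
But -15.5 V < V_ov = 1.82 V, so the device is actually in triode.
In triode I_D = k_n[V_ov V_DS − ½ V_DS²] and I_D = (V_DD − V_DS)/R_D. Equating: 9.3 V_DS² − 34.89 V_DS + 15.4 = 0, giving V_DS = 0.511 V (the root below V_ov).
I_D = (15.4 − 0.511) / 3.72 = 4 mA.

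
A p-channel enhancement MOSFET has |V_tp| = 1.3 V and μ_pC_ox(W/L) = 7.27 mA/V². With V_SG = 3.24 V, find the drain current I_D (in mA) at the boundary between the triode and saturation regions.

I_D = 13.7 mA

At the boundary V_SD = V_ov = V_SG − |V_tp| = 3.24 − 1.3 = 1.94 V.
I_D = ½ k_p V_ov² = 0.5 × 7.27 × 1.94² = 13.7 mA.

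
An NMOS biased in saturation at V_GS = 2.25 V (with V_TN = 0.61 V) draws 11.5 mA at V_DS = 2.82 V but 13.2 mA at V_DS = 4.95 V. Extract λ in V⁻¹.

With V_GS fixed, I_D ∝ (1 + λ V_DS) in saturation, so I_D2/I_D1 = (1 + λ V_DS2)/(1 + λ V_DS1).
13.2/11.5 = 1.148 = (1 + 4.95 λ)/(1 + 2.82 λ).
Solving: λ (I_D1 V_DS2 − I_D2 V_DS1) = I_D2 − I_D1, so λ = (13.2 − 11.5) / (11.5 × 4.95 − 13.2 × 2.82) = 1.7 / 19.7 = 0.0863 V⁻¹.

λ = 0.0863 V⁻¹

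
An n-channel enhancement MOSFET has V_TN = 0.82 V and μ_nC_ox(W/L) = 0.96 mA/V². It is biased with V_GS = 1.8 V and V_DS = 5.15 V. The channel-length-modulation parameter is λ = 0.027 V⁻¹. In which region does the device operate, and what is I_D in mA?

V_ov = V_GS − V_TN = 1.8 − 0.82 = 0.98 V.
Since V_DS = 5.15 V ≥ V_ov = 0.98 V, the device is in saturation.
I_D = ½ k_n V_ov² (1 + λ V_DS) = 0.5 × 0.96 × 0.98² × (1 + 0.027 × 5.15) = 0.525 mA.

Saturation; I_D = 0.525 mA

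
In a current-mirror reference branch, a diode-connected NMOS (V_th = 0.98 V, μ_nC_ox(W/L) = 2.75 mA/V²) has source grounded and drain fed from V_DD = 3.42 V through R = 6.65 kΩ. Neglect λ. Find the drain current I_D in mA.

With gate tied to drain, V_GS = V_DS ≥ V_GS − V_th, so the device is in saturation.
KCL at the drain: ½ k_n (V_GS − V_th)² = (V_DD − V_GS)/R.
Let x = V_GS − 0.98. Then 9.14 x² + x − 2.44 = 0, giving x = 0.465 V (positive root), so V_GS = 1.44 V.
I_D = (V_DD − V_GS)/R = (3.42 − 1.44) / 6.65 = 0.297 mA.

I_D = 0.297 mA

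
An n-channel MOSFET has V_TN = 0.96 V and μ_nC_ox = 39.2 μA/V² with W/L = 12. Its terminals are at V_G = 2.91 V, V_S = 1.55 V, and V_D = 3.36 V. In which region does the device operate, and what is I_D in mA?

V_GS = V_G − V_S = 2.91 − 1.55 = 1.36 V; V_DS = V_D − V_S = 3.36 − 1.55 = 1.81 V.
k_n = μ_nC_ox · (W/L) = 0.4704 mA/V².
V_ov = V_GS − V_TN = 1.36 − 0.96 = 0.4 V.
Since V_DS = 1.81 V ≥ V_ov = 0.4 V, the device is in saturation.
I_D = ½ k_n V_ov² = 0.5 × 0.4704 × 0.4² = 0.0376 mA.

Saturation; I_D = 0.0376 mA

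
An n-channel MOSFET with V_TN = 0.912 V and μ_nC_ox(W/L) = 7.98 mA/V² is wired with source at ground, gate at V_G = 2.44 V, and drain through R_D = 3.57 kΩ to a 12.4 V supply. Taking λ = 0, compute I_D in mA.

I_D = 3.39 mA

V_GS = V_G = 2.44 V, so V_ov = 2.44 − 0.912 = 1.53 V.
Assume saturation: I_D = ½ k_n V_ov² = 0.5 × 7.98 × 1.53² = 9.32 mA, giving V_DS = V_DD − I_D R_D = 12.4 − 9.32 × 3.57 = -20.9 V.
But -20.9 V < V_ov = 1.53 V, so the device is actually in triode.
In triode I_D = k_n[V_ov V_DS − ½ V_DS²] and I_D = (V_DD − V_DS)/R_D. Equating: 14.2 V_DS² − 44.53 V_DS + 12.4 = 0, giving V_DS = 0.309 V (the root below V_ov).
I_D = (12.4 − 0.309) / 3.57 = 3.39 mA.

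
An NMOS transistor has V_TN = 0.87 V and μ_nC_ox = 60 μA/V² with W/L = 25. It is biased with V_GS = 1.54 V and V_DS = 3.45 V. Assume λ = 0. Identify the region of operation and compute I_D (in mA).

k_n = μ_nC_ox · (W/L) = 1.5 mA/V².
V_ov = V_GS − V_TN = 1.54 − 0.87 = 0.67 V.
Since V_DS = 3.45 V ≥ V_ov = 0.67 V, the device is in saturation.
I_D = ½ k_n V_ov² = 0.5 × 1.5 × 0.67² = 0.337 mA.

Saturation; I_D = 0.337 mA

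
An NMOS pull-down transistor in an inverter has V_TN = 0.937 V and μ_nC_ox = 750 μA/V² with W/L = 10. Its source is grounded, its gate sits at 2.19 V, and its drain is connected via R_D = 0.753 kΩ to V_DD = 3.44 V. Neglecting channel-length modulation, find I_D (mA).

V_GS = V_G = 2.19 V, so V_ov = 2.19 − 0.937 = 1.25 V.
k_n = μ_nC_ox · (W/L) = 7.5 mA/V².
Assume saturation: I_D = ½ k_n V_ov² = 0.5 × 7.5 × 1.25² = 5.89 mA, giving V_DS = V_DD − I_D R_D = 3.44 − 5.89 × 0.753 = -0.993 V.
But -0.993 V < V_ov = 1.25 V, so the device is actually in triode.
In triode I_D = k_n[V_ov V_DS − ½ V_DS²] and I_D = (V_DD − V_DS)/R_D. Equating: 2.82 V_DS² − 8.076 V_DS + 3.44 = 0, giving V_DS = 0.521 V (the root below V_ov).
I_D = (3.44 − 0.521) / 0.753 = 3.88 mA.

I_D = 3.88 mA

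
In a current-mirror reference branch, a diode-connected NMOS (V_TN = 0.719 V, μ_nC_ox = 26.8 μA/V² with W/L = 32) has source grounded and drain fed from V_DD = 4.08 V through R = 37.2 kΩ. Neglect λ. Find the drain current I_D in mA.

With gate tied to drain, V_GS = V_DS ≥ V_GS − V_TN, so the device is in saturation.
k_n = μ_nC_ox · (W/L) = 0.8576 mA/V².
KCL at the drain: ½ k_n (V_GS − V_TN)² = (V_DD − V_GS)/R.
Let x = V_GS − 0.719. Then 16 x² + x − 3.361 = 0, giving x = 0.429 V (positive root), so V_GS = 1.15 V.
I_D = (V_DD − V_GS)/R = (4.08 − 1.15) / 37.2 = 0.0788 mA.

I_D = 0.0788 mA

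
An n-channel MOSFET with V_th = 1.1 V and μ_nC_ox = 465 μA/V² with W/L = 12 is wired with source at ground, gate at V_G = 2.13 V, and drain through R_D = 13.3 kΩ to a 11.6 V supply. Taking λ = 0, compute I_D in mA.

I_D = 0.860 mA

V_GS = V_G = 2.13 V, so V_ov = 2.13 − 1.1 = 1.03 V.
k_n = μ_nC_ox · (W/L) = 5.58 mA/V².
Assume saturation: I_D = ½ k_n V_ov² = 0.5 × 5.58 × 1.03² = 2.96 mA, giving V_DS = V_DD − I_D R_D = 11.6 − 2.96 × 13.3 = -27.8 V.
But -27.8 V < V_ov = 1.03 V, so the device is actually in triode.
In triode I_D = k_n[V_ov V_DS − ½ V_DS²] and I_D = (V_DD − V_DS)/R_D. Equating: 37.1 V_DS² − 77.44 V_DS + 11.6 = 0, giving V_DS = 0.162 V (the root below V_ov).
I_D = (11.6 − 0.162) / 13.3 = 0.86 mA.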